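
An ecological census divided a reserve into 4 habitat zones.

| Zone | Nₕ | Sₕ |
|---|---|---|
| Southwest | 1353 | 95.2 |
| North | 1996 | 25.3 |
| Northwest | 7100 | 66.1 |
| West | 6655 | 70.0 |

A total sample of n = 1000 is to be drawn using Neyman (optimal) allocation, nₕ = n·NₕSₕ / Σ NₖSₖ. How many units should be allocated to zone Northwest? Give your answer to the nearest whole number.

421

Σ NₕSₕ = 1353·95.2 + 1996·25.3 + 7100·66.1 + 6655·70.0 = 1114464.4.
Share for Northwest: 469310/1114464.4 = 0.42111.
n_Northwest = 1000 × 0.42111 = 421.108... → 421.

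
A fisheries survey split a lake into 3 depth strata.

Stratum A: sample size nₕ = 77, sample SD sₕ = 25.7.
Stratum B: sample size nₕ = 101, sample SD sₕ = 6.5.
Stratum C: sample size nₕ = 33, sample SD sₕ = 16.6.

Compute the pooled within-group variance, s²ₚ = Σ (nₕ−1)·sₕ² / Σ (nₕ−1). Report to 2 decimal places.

304.04

A: (77−1)·25.7² = 76·660.49 = 50197.24
B: (101−1)·6.5² = 100·42.25 = 4225
C: (33−1)·16.6² = 32·275.56 = 8817.92
Numerator = 63240.16; denominator = Σ(nₕ−1) = 208.
s²ₚ = 63240.16/208 = 304.0392... → 304.04.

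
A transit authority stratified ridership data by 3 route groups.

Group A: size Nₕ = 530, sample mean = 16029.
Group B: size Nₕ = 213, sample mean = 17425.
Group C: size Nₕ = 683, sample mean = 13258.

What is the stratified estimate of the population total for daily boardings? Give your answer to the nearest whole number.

21262109

Population total = Σ Nₕ·x̄ₕ (each stratum's size times its mean).
530·16029 + 213·17425 + 683·13258 = 8495370 + 3711525 + 9055214 = 21262109.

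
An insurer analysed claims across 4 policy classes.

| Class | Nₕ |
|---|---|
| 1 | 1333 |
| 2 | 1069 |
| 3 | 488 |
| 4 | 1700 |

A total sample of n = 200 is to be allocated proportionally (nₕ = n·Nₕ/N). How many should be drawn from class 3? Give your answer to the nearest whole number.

Share of class 3 = 488/4590 = 0.10632.
Allocate 200 × 0.10632 = 21.264... → 21.

21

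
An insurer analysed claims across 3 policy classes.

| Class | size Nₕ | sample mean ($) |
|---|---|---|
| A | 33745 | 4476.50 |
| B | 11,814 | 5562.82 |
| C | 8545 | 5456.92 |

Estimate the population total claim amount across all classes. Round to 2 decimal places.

Estimate total by summing Nₕ·x̄ₕ over strata.
33745·4476.50 + 11814·5562.82 + 8545·5456.92 = 151059492.5 + 65719155.48 + 46629381.4 = 263408029.38.

263408029.38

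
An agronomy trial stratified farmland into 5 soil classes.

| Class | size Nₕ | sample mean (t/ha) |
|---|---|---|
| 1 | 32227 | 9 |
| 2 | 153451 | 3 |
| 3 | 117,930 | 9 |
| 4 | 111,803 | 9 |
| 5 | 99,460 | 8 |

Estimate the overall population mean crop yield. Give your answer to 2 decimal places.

N = 32227 + 153451 + 117930 + 111803 + 99460 = 514871.
Overall mean = Σ (Nₕ/N)·x̄ₕ — weight by population share, not a simple average.
Σ Nₕx̄ₕ = 32227·9 + 153451·3 + 117930·9 + 111803·9 + 99460·8 = 290043 + 460353 + 1061370 + 1006227 + 795680 = 3613673.
Divide by N: 3613673 / 514871 = 7.0186... → 7.02.

7.02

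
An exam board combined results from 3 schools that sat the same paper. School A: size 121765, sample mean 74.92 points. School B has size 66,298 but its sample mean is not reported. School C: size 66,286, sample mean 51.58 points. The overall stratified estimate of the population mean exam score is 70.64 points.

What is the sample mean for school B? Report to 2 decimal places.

N = 121765 + 66298 + 66286 = 254349.
Overall total = μ·N = 70.64·254349 = 17967213.36.
Subtract the known strata: 121765·74.92 + 66286·51.58 = 12541665.68.
Remaining total for school B: 17967213.36 − 12541665.68 = 5425547.68.
Divide by its size: 5425547.68 / 66298 = 81.8358... → 81.84.

81.84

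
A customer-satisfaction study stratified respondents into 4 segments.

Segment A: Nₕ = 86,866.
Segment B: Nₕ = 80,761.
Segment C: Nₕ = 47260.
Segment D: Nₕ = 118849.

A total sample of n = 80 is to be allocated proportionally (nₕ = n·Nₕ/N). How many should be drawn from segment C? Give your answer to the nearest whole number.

11

N = 86866 + 80761 + 47260 + 118849 = 333736.
n_C = 80·47260/333736 = 11.329... → 11.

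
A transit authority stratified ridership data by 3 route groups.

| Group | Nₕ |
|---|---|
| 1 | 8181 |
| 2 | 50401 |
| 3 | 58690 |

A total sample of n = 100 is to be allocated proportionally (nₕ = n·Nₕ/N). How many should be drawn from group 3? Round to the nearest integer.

N = 8181 + 50401 + 58690 = 117272.
n_3 = 100·58690/117272 = 50.046... → 50.

50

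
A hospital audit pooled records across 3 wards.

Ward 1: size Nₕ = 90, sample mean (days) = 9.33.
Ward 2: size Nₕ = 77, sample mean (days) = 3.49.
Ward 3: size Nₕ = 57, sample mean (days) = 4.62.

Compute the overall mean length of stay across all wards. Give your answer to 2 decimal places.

x̄_st = (Σ Nₕx̄ₕ) / (Σ Nₕ) = (90·9.33 + 77·3.49 + 57·4.62) / 224
= 1371.77 / 224 = 6.1240... → 6.12.

6.12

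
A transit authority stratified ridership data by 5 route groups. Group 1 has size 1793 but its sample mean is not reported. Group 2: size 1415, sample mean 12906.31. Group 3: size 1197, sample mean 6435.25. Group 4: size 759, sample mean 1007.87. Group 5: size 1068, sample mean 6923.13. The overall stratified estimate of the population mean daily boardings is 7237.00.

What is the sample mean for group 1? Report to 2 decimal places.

Σ Nₕx̄ₕ = N·μ, so 1793·x̄_1 = 6232·7237.00 − (1415·12906.31 + 1197·6435.25 + 759·1007.87 + 1068·6923.13).
= 45100984 − 34124299.07 = 10976684.93.
x̄_1 = 10976684.93 / 1793 = 6121.9659... → 6121.97.

6121.97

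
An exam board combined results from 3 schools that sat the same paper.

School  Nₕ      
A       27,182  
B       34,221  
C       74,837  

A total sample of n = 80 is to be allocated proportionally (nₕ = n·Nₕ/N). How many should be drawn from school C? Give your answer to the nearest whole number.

Share of school C = 74837/136240 = 0.54930.
Allocate 80 × 0.54930 = 43.944... → 44.

44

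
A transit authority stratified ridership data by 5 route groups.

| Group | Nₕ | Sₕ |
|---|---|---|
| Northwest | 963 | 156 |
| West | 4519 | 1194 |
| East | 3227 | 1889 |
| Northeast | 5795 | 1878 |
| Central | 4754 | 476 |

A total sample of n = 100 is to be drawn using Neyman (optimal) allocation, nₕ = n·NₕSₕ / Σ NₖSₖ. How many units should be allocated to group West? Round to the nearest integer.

Northwest: NₕSₕ = 963·156 = 150228
West: NₕSₕ = 4519·1194 = 5395686
East: NₕSₕ = 3227·1889 = 6095803
Northeast: NₕSₕ = 5795·1878 = 10883010
Central: NₕSₕ = 4754·476 = 2262904
Σ NₕSₕ = 24787631.
n_West = 100·5395686/24787631 = 21.768... → 22.

22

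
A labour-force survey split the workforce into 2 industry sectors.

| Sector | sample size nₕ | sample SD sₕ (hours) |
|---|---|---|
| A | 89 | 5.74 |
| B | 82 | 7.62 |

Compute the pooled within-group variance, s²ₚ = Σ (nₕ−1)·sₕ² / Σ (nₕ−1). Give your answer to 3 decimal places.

44.986

Degrees of freedom: 88 + 81 = 169.
Σ(nₕ−1)sₕ² = 88·32.9476 + 81·58.0644 = 7602.6052.
s²ₚ = 7602.6052 / 169 = 44.98583... → 44.986.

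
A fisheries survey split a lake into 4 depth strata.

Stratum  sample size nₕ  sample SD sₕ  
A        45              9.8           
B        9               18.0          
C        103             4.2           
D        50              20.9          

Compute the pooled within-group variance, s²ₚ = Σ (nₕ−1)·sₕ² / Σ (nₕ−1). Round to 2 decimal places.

A: (45−1)·9.8² = 44·96.04 = 4225.76
B: (9−1)·18.0² = 8·324 = 2592
C: (103−1)·4.2² = 102·17.64 = 1799.28
D: (50−1)·20.9² = 49·436.81 = 21403.69
Numerator = 30020.73; denominator = Σ(nₕ−1) = 203.
s²ₚ = 30020.73/203 = 147.8854... → 147.89.

147.89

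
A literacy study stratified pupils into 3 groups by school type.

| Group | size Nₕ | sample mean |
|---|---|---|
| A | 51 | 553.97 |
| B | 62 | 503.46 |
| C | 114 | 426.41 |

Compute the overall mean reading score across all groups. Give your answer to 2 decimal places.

N = 51 + 62 + 114 = 227.
Overall mean = Σ (Nₕ/N)·x̄ₕ — weight by population share, not a simple average.
Σ Nₕx̄ₕ = 51·553.97 + 62·503.46 + 114·426.41 = 28252.47 + 31214.52 + 48610.74 = 108077.73.
Divide by N: 108077.73 / 227 = 476.1133... → 476.11.

476.11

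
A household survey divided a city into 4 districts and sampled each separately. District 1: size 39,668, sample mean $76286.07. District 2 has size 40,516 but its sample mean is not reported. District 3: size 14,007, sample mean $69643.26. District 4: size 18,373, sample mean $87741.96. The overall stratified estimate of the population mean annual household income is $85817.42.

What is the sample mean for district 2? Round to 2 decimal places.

99868.20

N = 39668 + 40516 + 14007 + 18373 = 112564.
Overall total = μ·N = 85817.42·112564 = 9659952064.88.
Subtract the known strata: 39668·76286.07 + 14007·69643.26 + 18373·87741.96 = 5613691998.66.
Remaining total for district 2: 9659952064.88 − 5613691998.66 = 4046260066.22.
Divide by its size: 4046260066.22 / 40516 = 99868.2019... → 99868.20.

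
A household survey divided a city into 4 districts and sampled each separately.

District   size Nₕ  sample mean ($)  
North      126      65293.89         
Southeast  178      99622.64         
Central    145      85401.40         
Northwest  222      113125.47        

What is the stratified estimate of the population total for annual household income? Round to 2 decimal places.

Population total = Σ Nₕ·x̄ₕ (each stratum's size times its mean).
126·65293.89 + 178·99622.64 + 145·85401.40 + 222·113125.47 = 8227030.14 + 17732829.92 + 12383203 + 25113854.34 = 63456917.40.

63456917.40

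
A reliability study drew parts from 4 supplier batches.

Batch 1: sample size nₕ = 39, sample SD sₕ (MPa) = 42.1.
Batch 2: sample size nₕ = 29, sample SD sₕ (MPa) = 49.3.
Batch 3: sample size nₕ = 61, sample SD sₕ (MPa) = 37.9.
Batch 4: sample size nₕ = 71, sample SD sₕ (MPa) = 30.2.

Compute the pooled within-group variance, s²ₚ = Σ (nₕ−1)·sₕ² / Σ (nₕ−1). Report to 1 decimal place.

1: (39−1)·42.1² = 38·1772.41 = 67351.58
2: (29−1)·49.3² = 28·2430.49 = 68053.72
3: (61−1)·37.9² = 60·1436.41 = 86184.6
4: (71−1)·30.2² = 70·912.04 = 63842.8
Numerator = 285432.7; denominator = Σ(nₕ−1) = 196.
s²ₚ = 285432.7/196 = 1456.289... → 1456.3.

1456.3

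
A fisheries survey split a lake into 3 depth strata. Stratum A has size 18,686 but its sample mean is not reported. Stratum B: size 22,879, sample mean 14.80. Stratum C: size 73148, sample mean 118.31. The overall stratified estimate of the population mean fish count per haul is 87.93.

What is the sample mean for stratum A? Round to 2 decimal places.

Σ Nₕx̄ₕ = N·μ, so 18686·x̄_A = 114713·87.93 − (22879·14.80 + 73148·118.31).
= 10086714.09 − 8992749.08 = 1093965.01.
x̄_A = 1093965.01 / 18686 = 58.5446... → 58.54.

58.54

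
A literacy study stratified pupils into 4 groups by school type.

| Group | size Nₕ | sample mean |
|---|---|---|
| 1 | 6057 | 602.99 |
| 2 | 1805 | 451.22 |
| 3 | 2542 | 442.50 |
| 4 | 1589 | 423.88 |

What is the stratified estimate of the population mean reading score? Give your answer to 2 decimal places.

x̄_st = (Σ Nₕx̄ₕ) / (Σ Nₕ) = (6057·602.99 + 1805·451.22 + 2542·442.50 + 1589·423.88) / 11993
= 6265142.85 / 11993 = 522.4000... → 522.40.

522.40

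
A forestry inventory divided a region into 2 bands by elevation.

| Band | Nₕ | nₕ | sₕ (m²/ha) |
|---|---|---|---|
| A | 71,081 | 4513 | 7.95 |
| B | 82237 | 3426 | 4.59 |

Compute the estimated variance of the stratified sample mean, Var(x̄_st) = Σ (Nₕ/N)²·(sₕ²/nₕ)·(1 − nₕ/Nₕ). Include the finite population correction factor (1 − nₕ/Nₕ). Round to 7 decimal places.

0.0045146

N = 153318. Term for each stratum: Wₕ²sₕ²/nₕ·(1−nₕ/Nₕ).
Var(x̄_st) = 0.0028190428 + 0.0016955313 = 0.0045145741 → 0.0045146.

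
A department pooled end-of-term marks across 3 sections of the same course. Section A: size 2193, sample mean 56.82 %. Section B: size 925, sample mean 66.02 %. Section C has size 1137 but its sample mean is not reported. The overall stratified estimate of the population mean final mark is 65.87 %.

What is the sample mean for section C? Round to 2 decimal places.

N = 2193 + 925 + 1137 = 4255.
Overall total = μ·N = 65.87·4255 = 280276.85.
Subtract the known strata: 2193·56.82 + 925·66.02 = 185674.76.
Remaining total for section C: 280276.85 − 185674.76 = 94602.09.
Divide by its size: 94602.09 / 1137 = 83.2032... → 83.20.

83.20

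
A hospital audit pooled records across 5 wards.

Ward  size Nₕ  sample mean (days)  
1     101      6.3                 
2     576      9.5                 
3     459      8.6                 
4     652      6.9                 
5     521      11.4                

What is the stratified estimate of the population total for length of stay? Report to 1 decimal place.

1: 101·6.3 = 636.3
2: 576·9.5 = 5472
3: 459·8.6 = 3947.4
4: 652·6.9 = 4498.8
5: 521·11.4 = 5939.4
τ̂ = Σ Nₕx̄ₕ = 20493.9.

20493.9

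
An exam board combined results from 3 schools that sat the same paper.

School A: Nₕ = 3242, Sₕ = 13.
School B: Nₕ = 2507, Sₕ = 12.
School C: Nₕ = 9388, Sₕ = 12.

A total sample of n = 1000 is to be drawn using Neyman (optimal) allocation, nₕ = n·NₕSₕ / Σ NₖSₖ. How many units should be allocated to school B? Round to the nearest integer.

163

A: NₕSₕ = 3242·13 = 42146
B: NₕSₕ = 2507·12 = 30084
C: NₕSₕ = 9388·12 = 112656
Σ NₕSₕ = 184886.
n_B = 1000·30084/184886 = 162.716... → 163.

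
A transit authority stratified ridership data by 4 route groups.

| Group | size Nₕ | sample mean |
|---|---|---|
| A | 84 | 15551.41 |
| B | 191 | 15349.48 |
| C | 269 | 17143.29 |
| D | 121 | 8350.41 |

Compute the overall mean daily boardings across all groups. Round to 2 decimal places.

14827.09

N = 84 + 191 + 269 + 121 = 665.
Overall mean = Σ (Nₕ/N)·x̄ₕ — weight by population share, not a simple average.
Σ Nₕx̄ₕ = 84·15551.41 + 191·15349.48 + 269·17143.29 + 121·8350.41 = 1306318.44 + 2931750.68 + 4611545.01 + 1010399.61 = 9860013.74.
Divide by N: 9860013.74 / 665 = 14827.0883... → 14827.09.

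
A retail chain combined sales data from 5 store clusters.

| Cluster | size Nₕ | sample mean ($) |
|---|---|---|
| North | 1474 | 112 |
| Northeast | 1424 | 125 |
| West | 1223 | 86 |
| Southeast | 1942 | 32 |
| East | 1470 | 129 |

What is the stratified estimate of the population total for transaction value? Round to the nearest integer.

700040

North: 1474·112 = 165088
Northeast: 1424·125 = 178000
West: 1223·86 = 105178
Southeast: 1942·32 = 62144
East: 1470·129 = 189630
τ̂ = Σ Nₕx̄ₕ = 700040.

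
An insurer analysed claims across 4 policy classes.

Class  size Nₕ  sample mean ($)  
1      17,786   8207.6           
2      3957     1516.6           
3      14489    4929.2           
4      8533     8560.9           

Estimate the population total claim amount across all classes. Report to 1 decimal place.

296450898.3

Population total = Σ Nₕ·x̄ₕ (each stratum's size times its mean).
17786·8207.6 + 3957·1516.6 + 14489·4929.2 + 8533·8560.9 = 145980373.6 + 6001186.2 + 71419178.8 + 73050159.7 = 296450898.3.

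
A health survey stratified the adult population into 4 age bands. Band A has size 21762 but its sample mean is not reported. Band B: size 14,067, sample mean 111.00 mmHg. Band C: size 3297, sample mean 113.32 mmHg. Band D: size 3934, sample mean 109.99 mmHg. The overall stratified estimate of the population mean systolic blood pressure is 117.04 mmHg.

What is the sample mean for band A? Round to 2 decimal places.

122.78

Σ Nₕx̄ₕ = N·μ, so 21762·x̄_A = 43060·117.04 − (14067·111.00 + 3297·113.32 + 3934·109.99).
= 5039742.4 − 2367753.7 = 2671988.7.
x̄_A = 2671988.7 / 21762 = 122.7823... → 122.78.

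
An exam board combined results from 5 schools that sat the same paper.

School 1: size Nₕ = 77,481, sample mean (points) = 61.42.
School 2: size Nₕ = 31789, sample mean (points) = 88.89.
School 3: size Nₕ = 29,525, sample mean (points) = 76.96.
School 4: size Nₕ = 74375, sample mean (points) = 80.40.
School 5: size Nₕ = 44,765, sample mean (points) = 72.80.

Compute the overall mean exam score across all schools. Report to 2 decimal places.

x̄_st = (Σ Nₕx̄ₕ) / (Σ Nₕ) = (77481·61.42 + 31789·88.89 + 29525·76.96 + 74375·80.40 + 44765·72.80) / 257935
= 19095493.23 / 257935 = 74.0322... → 74.03.

74.03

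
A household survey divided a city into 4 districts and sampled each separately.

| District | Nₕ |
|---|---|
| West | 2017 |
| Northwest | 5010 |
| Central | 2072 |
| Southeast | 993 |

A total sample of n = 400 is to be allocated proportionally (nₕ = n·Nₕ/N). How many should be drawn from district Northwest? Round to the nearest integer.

N = 2017 + 5010 + 2072 + 993 = 10092.
n_Northwest = 400·5010/10092 = 198.573... → 199.

199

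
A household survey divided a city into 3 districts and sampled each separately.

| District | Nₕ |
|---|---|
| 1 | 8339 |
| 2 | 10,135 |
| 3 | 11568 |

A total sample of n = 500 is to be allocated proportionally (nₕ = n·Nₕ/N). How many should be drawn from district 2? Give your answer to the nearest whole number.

169

N = 8339 + 10135 + 11568 = 30042.
n_2 = 500·10135/30042 = 168.681... → 169.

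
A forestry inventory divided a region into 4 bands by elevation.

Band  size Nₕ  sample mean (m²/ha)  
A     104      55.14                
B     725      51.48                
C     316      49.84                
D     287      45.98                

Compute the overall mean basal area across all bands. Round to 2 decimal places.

x̄_st = (Σ Nₕx̄ₕ) / (Σ Nₕ) = (104·55.14 + 725·51.48 + 316·49.84 + 287·45.98) / 1432
= 72003.26 / 1432 = 50.2816... → 50.28.

50.28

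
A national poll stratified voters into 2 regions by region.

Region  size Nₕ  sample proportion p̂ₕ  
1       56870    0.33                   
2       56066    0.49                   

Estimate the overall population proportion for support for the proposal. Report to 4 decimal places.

Wₕ = Nₕ/N with N = 112936: 0.5036, 0.4964.
p̂_st = 0.5036·0.33 + 0.4964·0.49 ≈ 0.409430... → 0.4094.

0.4094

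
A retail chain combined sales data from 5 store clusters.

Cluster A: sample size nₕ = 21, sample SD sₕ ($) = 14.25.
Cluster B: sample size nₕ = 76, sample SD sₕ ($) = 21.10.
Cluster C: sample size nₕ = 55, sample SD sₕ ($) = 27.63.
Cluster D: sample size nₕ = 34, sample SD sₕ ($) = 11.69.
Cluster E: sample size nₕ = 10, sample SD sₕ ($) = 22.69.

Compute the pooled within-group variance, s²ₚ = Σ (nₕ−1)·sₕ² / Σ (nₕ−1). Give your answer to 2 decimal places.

459.79

Degrees of freedom: 20 + 75 + 54 + 33 + 9 = 191.
Σ(nₕ−1)sₕ² = 20·203.0625 + 75·445.21 + 54·763.4169 + 33·136.6561 + 9·514.8361 = 87819.6888.
s²ₚ = 87819.6888 / 191 = 459.7889... → 459.79.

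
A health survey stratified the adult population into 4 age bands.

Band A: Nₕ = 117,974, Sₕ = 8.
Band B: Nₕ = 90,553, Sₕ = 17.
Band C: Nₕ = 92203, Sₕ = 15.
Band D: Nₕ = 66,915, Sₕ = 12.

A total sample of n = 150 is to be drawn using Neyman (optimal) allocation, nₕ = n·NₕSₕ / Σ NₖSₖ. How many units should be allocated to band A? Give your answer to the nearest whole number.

30

Σ NₕSₕ = 117974·8 + 90553·17 + 92203·15 + 66915·12 = 4669218.
Share for A: 943792/4669218 = 0.20213.
n_A = 150 × 0.20213 = 30.320... → 30.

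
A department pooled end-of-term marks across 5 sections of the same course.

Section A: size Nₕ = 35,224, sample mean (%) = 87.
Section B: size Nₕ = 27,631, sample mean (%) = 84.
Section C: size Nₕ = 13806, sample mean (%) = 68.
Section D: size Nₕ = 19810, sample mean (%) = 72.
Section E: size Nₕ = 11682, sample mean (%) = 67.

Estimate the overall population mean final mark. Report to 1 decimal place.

N = 108153; weights Wₕ = Nₕ/N = (0.3257, 0.2555, 0.1277, 0.1832, 0.1080).
x̄_st = Σ Wₕ·x̄ₕ = 0.3257·87 + 0.2555·84 + 0.1277·68 + 0.1832·72 + 0.1080·67 ≈ 78.900...
→ 78.9.

78.9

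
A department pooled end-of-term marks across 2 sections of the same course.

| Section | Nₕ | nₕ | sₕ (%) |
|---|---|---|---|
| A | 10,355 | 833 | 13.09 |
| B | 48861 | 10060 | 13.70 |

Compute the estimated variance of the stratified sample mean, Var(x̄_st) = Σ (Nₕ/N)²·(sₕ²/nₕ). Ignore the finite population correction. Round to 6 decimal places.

N = 59216; Wₕ = Nₕ/N.
section A: (10355/59216)²·13.09²/833 = 0.006290083
section B: (48861/59216)²·13.70²/10060 = 0.012702515
Sum = 0.018992598 → 0.018993.

0.018993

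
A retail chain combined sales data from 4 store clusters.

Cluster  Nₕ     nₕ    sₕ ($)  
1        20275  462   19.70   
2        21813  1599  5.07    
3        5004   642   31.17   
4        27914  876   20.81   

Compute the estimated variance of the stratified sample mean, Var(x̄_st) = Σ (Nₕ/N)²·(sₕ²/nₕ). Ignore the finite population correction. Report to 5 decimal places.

0.13794

N = 75006; Wₕ = Nₕ/N.
cluster 1: (20275/75006)²·19.70²/462 = 0.06137905
cluster 2: (21813/75006)²·5.07²/1599 = 0.00135958
cluster 3: (5004/75006)²·31.17²/642 = 0.00673568
cluster 4: (27914/75006)²·20.81²/876 = 0.06846872
Sum = 0.13794303 → 0.13794.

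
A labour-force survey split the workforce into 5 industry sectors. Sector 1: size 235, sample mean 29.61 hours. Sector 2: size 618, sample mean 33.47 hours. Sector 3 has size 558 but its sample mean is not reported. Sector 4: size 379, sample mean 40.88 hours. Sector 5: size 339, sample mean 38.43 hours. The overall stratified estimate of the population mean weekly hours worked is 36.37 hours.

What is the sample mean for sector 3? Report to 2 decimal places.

38.11

N = 235 + 618 + 558 + 379 + 339 = 2129.
Overall total = μ·N = 36.37·2129 = 77431.73.
Subtract the known strata: 235·29.61 + 618·33.47 + 379·40.88 + 339·38.43 = 56164.1.
Remaining total for sector 3: 77431.73 − 56164.1 = 21267.63.
Divide by its size: 21267.63 / 558 = 38.1140... → 38.11.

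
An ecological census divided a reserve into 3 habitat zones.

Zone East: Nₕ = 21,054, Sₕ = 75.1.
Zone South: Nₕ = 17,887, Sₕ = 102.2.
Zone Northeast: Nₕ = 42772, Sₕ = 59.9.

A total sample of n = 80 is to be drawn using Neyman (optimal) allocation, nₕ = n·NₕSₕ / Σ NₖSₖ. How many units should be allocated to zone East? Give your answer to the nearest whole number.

21

East: NₕSₕ = 21054·75.1 = 1581155.4
South: NₕSₕ = 17887·102.2 = 1828051.4
Northeast: NₕSₕ = 42772·59.9 = 2562042.8
Σ NₕSₕ = 5971249.6.
n_East = 80·1581155.4/5971249.6 = 21.184... → 21.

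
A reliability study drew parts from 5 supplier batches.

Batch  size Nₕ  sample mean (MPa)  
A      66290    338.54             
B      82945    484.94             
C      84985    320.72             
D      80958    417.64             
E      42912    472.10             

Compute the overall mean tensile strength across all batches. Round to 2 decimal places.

402.11

x̄_st = (Σ Nₕx̄ₕ) / (Σ Nₕ) = (66290·338.54 + 82945·484.94 + 84985·320.72 + 80958·417.64 + 42912·472.10) / 358090
= 143991608.42 / 358090 = 402.1101... → 402.11.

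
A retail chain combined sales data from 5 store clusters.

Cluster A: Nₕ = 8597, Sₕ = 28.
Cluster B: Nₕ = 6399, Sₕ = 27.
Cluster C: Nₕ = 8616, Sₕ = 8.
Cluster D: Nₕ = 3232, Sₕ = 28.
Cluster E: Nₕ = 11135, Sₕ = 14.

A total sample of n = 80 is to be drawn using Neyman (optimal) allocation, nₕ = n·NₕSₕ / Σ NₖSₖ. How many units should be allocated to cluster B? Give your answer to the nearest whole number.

19

Σ NₕSₕ = 8597·28 + 6399·27 + 8616·8 + 3232·28 + 11135·14 = 728803.
Share for B: 172773/728803 = 0.23706.
n_B = 80 × 0.23706 = 18.965... → 19.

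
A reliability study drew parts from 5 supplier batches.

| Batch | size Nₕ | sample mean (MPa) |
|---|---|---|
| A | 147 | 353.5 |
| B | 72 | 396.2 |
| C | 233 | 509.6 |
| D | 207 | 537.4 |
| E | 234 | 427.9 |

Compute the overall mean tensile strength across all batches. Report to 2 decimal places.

N = 147 + 72 + 233 + 207 + 234 = 893.
Weight each subgroup mean by Nₕ/N and sum.
Σ Nₕx̄ₕ = 147·353.5 + 72·396.2 + 233·509.6 + 207·537.4 + 234·427.9 = 51964.5 + 28526.4 + 118736.8 + 111241.8 + 100128.6 = 410598.1.
Divide by N: 410598.1 / 893 = 459.7963... → 459.80.

459.80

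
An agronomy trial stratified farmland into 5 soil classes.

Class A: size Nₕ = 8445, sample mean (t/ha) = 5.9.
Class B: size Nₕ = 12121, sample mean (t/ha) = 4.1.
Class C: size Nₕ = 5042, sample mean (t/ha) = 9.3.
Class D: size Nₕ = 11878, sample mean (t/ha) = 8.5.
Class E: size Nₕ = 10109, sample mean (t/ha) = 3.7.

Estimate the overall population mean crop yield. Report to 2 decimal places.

N = 8445 + 12121 + 5042 + 11878 + 10109 = 47595.
The stratified mean weights each stratum mean by its population share Nₕ/N.
Σ Nₕx̄ₕ = 8445·5.9 + 12121·4.1 + 5042·9.3 + 11878·8.5 + 10109·3.7 = 49825.5 + 49696.1 + 46890.6 + 100963 + 37403.3 = 284778.5.
Divide by N: 284778.5 / 47595 = 5.9834... → 5.98.

5.98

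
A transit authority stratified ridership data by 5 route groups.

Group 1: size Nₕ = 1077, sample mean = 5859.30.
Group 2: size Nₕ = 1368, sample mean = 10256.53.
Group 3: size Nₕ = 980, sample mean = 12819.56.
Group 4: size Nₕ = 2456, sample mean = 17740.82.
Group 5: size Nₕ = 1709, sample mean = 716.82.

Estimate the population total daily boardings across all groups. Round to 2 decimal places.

1: 1077·5859.30 = 6310466.1
2: 1368·10256.53 = 14030933.04
3: 980·12819.56 = 12563168.8
4: 2456·17740.82 = 43571453.92
5: 1709·716.82 = 1225045.38
τ̂ = Σ Nₕx̄ₕ = 77701067.24.

77701067.24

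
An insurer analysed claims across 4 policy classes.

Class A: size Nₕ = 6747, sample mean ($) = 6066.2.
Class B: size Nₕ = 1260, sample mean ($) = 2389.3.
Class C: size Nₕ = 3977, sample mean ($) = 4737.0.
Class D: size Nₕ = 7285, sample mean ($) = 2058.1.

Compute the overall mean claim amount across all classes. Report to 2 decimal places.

4036.09

N = 19269; weights Wₕ = Nₕ/N = (0.3501, 0.0654, 0.2064, 0.3781).
x̄_st = Σ Wₕ·x̄ₕ = 0.3501·6066.2 + 0.0654·2389.3 + 0.2064·4737.0 + 0.3781·2058.1 ≈ 4036.0930...
→ 4036.09.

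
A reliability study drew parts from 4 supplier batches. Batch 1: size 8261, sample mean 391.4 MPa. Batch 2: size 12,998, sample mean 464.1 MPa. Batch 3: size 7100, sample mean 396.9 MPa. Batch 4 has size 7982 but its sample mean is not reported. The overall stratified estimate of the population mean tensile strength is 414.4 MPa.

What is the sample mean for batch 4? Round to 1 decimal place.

372.8

Σ Nₕx̄ₕ = N·μ, so 7982·x̄_4 = 36341·414.4 − (8261·391.4 + 12998·464.1 + 7100·396.9).
= 15059710.4 − 12083717.2 = 2975993.2.
x̄_4 = 2975993.2 / 7982 = 372.838... → 372.8.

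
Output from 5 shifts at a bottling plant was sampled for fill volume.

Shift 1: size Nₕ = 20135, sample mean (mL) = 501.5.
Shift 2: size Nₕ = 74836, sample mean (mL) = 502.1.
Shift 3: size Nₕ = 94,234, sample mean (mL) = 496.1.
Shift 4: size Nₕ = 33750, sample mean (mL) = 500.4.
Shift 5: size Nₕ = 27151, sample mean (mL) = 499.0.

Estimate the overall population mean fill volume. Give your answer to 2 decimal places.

N = 20135 + 74836 + 94234 + 33750 + 27151 = 250106.
Overall mean = Σ (Nₕ/N)·x̄ₕ — weight by population share, not a simple average.
Σ Nₕx̄ₕ = 20135·501.5 + 74836·502.1 + 94234·496.1 + 33750·500.4 + 27151·499.0 = 10097702.5 + 37575155.6 + 46749487.4 + 16888500 + 13548349 = 124859194.5.
Divide by N: 124859194.5 / 250106 = 499.2251... → 499.23.

499.23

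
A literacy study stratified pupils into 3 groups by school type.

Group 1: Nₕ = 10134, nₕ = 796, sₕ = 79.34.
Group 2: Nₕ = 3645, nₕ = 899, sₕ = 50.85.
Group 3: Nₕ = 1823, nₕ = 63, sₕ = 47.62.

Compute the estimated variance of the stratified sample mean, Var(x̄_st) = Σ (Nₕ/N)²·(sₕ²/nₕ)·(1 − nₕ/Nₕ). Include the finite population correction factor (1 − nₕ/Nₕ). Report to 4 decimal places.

3.6670

N = 15602; Wₕ = Nₕ/N.
group 1: (10134/15602)²·79.34²/796·(1 − 796/10134) = 3.0742951
group 2: (3645/15602)²·50.85²/899·(1 − 899/3645) = 0.1182660
group 3: (1823/15602)²·47.62²/63·(1 − 63/1823) = 0.4744353
Sum = 3.6669963 → 3.6670.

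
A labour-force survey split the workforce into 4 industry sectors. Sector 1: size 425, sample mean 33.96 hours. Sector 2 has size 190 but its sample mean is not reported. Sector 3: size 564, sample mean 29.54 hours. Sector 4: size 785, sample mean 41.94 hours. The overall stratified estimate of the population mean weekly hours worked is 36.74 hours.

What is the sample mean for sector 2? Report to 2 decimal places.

42.85

N = 425 + 190 + 564 + 785 = 1964.
Overall total = μ·N = 36.74·1964 = 72157.36.
Subtract the known strata: 425·33.96 + 564·29.54 + 785·41.94 = 64016.46.
Remaining total for sector 2: 72157.36 − 64016.46 = 8140.9.
Divide by its size: 8140.9 / 190 = 42.8468... → 42.85.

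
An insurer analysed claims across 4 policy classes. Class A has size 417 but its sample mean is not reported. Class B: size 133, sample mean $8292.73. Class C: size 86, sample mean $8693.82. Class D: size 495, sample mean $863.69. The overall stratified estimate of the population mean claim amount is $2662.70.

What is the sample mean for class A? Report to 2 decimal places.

Σ Nₕx̄ₕ = N·μ, so 417·x̄_A = 1131·2662.70 − (133·8292.73 + 86·8693.82 + 495·863.69).
= 3011513.7 − 2278128.16 = 733385.54.
x̄_A = 733385.54 / 417 = 1758.7183... → 1758.72.

1758.72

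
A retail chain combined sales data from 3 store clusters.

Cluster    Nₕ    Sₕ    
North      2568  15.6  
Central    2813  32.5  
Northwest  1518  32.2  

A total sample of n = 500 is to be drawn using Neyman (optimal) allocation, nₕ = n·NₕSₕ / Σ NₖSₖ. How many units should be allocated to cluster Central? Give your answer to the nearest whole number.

253

North: NₕSₕ = 2568·15.6 = 40060.8
Central: NₕSₕ = 2813·32.5 = 91422.5
Northwest: NₕSₕ = 1518·32.2 = 48879.6
Σ NₕSₕ = 180362.9.
n_Central = 500·91422.5/180362.9 = 253.440... → 253.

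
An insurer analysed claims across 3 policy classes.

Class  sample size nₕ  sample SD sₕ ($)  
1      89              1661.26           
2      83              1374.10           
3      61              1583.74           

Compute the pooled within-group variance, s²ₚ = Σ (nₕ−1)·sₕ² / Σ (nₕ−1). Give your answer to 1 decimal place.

1: (89−1)·1661.26² = 88·2759784.7876 = 242861061.3088
2: (83−1)·1374.10² = 82·1888150.81 = 154828366.42
3: (61−1)·1583.74² = 60·2508232.3876 = 150493943.256
Numerator = 548183370.9848; denominator = Σ(nₕ−1) = 230.
s²ₚ = 548183370.9848/230 = 2383405.961... → 2383406.0.

2383406.0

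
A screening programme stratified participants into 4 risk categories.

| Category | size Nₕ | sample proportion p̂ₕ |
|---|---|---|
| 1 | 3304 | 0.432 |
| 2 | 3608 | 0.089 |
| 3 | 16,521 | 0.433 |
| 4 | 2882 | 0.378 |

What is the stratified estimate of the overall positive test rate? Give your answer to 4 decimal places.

0.3797

N = 3304 + 3608 + 16521 + 2882 = 26315.
Overall proportion = Σ (Nₕ/N)·p̂ₕ.
Σ Nₕp̂ₕ = 1427.328 + 321.112 + 7153.593 + 1089.396 = 9991.429.
9991.429 / 26315 = 0.379686... → 0.3797.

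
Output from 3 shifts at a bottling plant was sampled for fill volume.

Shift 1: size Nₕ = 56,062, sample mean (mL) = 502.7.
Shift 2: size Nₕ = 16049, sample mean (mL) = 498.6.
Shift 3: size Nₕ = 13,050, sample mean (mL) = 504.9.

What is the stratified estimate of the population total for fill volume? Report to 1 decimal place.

42773343.8

Population total = Σ Nₕ·x̄ₕ (each stratum's size times its mean).
56062·502.7 + 16049·498.6 + 13050·504.9 = 28182367.4 + 8002031.4 + 6588945 = 42773343.8.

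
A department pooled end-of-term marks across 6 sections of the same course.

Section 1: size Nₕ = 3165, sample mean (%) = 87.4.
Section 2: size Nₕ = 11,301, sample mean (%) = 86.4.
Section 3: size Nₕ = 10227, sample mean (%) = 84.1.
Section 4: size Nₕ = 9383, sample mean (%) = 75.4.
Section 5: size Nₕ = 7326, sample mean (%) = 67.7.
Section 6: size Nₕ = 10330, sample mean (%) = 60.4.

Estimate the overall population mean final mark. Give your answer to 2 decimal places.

76.17

x̄_st = (Σ Nₕx̄ₕ) / (Σ Nₕ) = (3165·87.4 + 11301·86.4 + 10227·84.1 + 9383·75.4 + 7326·67.7 + 10330·60.4) / 51732
= 3940498.5 / 51732 = 76.1714... → 76.17.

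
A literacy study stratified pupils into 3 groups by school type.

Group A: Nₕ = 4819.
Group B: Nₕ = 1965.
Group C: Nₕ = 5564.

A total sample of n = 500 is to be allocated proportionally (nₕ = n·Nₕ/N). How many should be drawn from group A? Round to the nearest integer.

195

Share of group A = 4819/12348 = 0.39027.
Allocate 500 × 0.39027 = 195.133... → 195.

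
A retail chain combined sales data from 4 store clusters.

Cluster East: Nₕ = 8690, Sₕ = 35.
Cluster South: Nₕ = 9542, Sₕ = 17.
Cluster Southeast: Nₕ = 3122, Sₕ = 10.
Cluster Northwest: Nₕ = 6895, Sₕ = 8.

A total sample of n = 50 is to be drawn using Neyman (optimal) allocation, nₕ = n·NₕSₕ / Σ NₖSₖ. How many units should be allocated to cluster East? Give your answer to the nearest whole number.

28

East: NₕSₕ = 8690·35 = 304150
South: NₕSₕ = 9542·17 = 162214
Southeast: NₕSₕ = 3122·10 = 31220
Northwest: NₕSₕ = 6895·8 = 55160
Σ NₕSₕ = 552744.
n_East = 50·304150/552744 = 27.513... → 28.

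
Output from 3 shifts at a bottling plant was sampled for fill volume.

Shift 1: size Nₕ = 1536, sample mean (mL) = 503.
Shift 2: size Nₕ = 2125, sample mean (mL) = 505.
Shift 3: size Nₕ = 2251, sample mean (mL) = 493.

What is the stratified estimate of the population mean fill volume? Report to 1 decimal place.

499.9

N = 5912; weights Wₕ = Nₕ/N = (0.2598, 0.3594, 0.3808).
x̄_st = Σ Wₕ·x̄ₕ = 0.2598·503 + 0.3594·505 + 0.3808·493 ≈ 499.911...
→ 499.9.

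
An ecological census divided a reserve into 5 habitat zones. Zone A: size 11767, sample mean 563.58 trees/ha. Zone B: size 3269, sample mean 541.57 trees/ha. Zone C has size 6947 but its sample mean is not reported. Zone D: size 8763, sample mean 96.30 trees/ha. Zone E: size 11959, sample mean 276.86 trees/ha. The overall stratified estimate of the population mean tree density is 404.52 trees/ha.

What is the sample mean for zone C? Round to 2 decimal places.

N = 11767 + 3269 + 6947 + 8763 + 11959 = 42705.
Overall total = μ·N = 404.52·42705 = 17275026.6.
Subtract the known strata: 11767·563.58 + 3269·541.57 + 8763·96.30 + 11959·276.86 = 12556883.83.
Remaining total for zone C: 17275026.6 − 12556883.83 = 4718142.77.
Divide by its size: 4718142.77 / 6947 = 679.1626... → 679.16.

679.16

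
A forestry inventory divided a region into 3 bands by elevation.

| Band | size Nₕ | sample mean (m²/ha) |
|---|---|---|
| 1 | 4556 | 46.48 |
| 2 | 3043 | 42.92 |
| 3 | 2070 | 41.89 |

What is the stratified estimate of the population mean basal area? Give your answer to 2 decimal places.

44.38

N = 9669; weights Wₕ = Nₕ/N = (0.4712, 0.3147, 0.2141).
x̄_st = Σ Wₕ·x̄ₕ = 0.4712·46.48 + 0.3147·42.92 + 0.2141·41.89 ≈ 44.3770...
→ 44.38.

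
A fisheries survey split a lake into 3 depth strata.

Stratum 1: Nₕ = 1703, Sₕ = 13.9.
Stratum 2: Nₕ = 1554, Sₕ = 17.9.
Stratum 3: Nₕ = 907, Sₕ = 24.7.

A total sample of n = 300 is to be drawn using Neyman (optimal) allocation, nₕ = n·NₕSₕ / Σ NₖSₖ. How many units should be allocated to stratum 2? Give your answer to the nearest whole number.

Σ NₕSₕ = 1703·13.9 + 1554·17.9 + 907·24.7 = 73891.2.
Share for 2: 27816.6/73891.2 = 0.37645.
n_2 = 300 × 0.37645 = 112.936... → 113.

113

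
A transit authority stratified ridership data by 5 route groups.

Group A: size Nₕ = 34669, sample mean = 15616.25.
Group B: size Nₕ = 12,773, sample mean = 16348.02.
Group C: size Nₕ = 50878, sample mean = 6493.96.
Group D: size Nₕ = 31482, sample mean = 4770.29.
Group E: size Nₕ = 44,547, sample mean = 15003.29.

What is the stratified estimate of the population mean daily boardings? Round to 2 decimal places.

N = 174349; weights Wₕ = Nₕ/N = (0.1988, 0.0733, 0.2918, 0.1806, 0.2555).
x̄_st = Σ Wₕ·x̄ₕ = 0.1988·15616.25 + 0.0733·16348.02 + 0.2918·6493.96 + 0.1806·4770.29 + 0.2555·15003.29 ≈ 10892.7643...
→ 10892.76.

10892.76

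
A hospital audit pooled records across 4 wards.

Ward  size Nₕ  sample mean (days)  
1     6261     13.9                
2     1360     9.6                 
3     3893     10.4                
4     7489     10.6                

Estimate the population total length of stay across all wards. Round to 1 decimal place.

Population total = Σ Nₕ·x̄ₕ (each stratum's size times its mean).
6261·13.9 + 1360·9.6 + 3893·10.4 + 7489·10.6 = 87027.9 + 13056 + 40487.2 + 79383.4 = 219954.5.

219954.5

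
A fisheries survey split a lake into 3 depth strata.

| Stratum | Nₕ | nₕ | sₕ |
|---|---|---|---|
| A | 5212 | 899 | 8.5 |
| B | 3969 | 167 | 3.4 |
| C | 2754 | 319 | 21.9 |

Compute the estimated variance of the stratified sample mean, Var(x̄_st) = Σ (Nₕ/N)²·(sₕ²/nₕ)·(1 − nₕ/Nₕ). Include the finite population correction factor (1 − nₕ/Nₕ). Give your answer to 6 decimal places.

N = 11935; Wₕ = Nₕ/N.
stratum A: (5212/11935)²·8.5²/899·(1 − 899/5212) = 0.012682859
stratum B: (3969/11935)²·3.4²/167·(1 − 167/3969) = 0.007333136
stratum C: (2754/11935)²·21.9²/319·(1 − 319/2754) = 0.070780822
Sum = 0.090796817 → 0.090797.

0.090797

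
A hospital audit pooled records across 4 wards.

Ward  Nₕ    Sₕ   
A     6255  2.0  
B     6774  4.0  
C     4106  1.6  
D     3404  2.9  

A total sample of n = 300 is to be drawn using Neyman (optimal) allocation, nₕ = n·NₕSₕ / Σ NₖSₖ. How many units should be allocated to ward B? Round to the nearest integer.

A: NₕSₕ = 6255·2.0 = 12510
B: NₕSₕ = 6774·4.0 = 27096
C: NₕSₕ = 4106·1.6 = 6569.6
D: NₕSₕ = 3404·2.9 = 9871.6
Σ NₕSₕ = 56047.2.
n_B = 300·27096/56047.2 = 145.035... → 145.

145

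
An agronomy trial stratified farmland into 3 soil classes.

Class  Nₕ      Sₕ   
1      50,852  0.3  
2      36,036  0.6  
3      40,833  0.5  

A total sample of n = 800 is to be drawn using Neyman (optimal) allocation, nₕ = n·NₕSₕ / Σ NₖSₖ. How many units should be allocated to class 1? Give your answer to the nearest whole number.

213

Σ NₕSₕ = 50852·0.3 + 36036·0.6 + 40833·0.5 = 57293.7.
Share for 1: 15255.6/57293.7 = 0.26627.
n_1 = 800 × 0.26627 = 213.016... → 213.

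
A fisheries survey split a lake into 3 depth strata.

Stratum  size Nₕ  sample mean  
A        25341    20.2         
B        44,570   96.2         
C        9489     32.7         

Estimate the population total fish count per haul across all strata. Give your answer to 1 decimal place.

Estimate total by summing Nₕ·x̄ₕ over strata.
25341·20.2 + 44570·96.2 + 9489·32.7 = 511888.2 + 4287634 + 310290.3 = 5109812.5.

5109812.5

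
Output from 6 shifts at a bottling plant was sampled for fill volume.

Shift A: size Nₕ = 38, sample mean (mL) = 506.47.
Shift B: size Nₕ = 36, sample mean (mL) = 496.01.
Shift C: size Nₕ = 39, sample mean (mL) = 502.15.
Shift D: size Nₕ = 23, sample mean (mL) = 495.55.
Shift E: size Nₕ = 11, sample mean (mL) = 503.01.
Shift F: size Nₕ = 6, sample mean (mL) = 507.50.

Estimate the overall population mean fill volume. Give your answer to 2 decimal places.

501.06

x̄_st = (Σ Nₕx̄ₕ) / (Σ Nₕ) = (38·506.47 + 36·496.01 + 39·502.15 + 23·495.55 + 11·503.01 + 6·507.50) / 153
= 76661.83 / 153 = 501.0577... → 501.06.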